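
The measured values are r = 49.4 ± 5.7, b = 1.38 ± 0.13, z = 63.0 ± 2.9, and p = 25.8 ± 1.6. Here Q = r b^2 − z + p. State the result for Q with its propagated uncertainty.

56.9 ± 21.0

Let w = r·b^2 = 94.1. δw/w = √((1·δr/r)² + (2·δb/b)²) = √(0.0133 + 0.0355) = 0.221, so δw = 20.8.
Q = w − z + p: δQ = √(δw² + δz² + δp²) = √(432 + 8.41 + 2.56) = 21.0
Q = 56.9.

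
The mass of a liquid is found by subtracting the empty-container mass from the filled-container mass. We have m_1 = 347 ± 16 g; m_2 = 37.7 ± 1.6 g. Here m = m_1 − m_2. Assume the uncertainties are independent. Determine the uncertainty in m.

16.1 g

Absolute uncertainties add in quadrature for a linear combination:
  (δm_1)² = 256;  (δm_2)² = 2.56
δm = √(259) = 16.1 g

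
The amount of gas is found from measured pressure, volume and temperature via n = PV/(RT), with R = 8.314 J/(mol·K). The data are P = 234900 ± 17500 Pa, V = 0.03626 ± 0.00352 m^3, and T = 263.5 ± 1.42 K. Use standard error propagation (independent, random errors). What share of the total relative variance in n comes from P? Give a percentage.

(δn/n)² = (1·δP/P)² + (1·δV/V)² + (-1·δT/T)²
  P term: (1×0.0745)² = 0.00555
  V term: (1×0.0971)² = 0.00942
  T term: (-1×0.00539)² = 2.9e-05
Total = 0.0150. Share from P = 0.00555/0.0150 = 0.370.

37.0%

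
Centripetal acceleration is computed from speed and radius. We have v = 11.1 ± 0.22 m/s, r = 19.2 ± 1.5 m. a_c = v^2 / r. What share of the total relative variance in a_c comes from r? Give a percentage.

79.5%

(δa_c/a_c)² = (2·δv/v)² + (-1·δr/r)²
  v term: (2×0.0198)² = 0.00157
  r term: (-1×0.0781)² = 0.00610
Total = 0.00767. Share from r = 0.00610/0.00767 = 0.795.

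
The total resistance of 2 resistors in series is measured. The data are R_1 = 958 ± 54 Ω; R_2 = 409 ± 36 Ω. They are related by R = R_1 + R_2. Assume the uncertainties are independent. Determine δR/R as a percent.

Each term contributes (cᵢ δxᵢ)² to (δR)²:
  (δR_1)² = 2920;  (δR_2)² = 1300
δR = √(4210) = 64.9 Ω
R = 1370 Ω, so δR/R = 64.9/1370 = 0.0475.

4.75%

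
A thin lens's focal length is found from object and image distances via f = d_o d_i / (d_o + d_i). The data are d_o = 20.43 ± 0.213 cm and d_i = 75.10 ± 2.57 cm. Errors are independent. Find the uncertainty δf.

∂f/∂d_o = (d_i/(d_o+d_i))² = 0.618;  ∂f/∂d_i = (d_o/(d_o+d_i))² = 0.0457
δf = √((∂f/∂d_o · δd_o)² + (∂f/∂d_i · δd_i)²) = √(0.0173 + 0.0138) = 0.176 cm

0.176 cm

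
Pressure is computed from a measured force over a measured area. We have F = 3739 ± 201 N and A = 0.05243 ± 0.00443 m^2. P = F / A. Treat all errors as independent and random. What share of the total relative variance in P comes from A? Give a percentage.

71.2%

(δP/P)² = (1·δF/F)² + (-1·δA/A)²
  F term: (1×0.0538)² = 0.00289
  A term: (-1×0.0845)² = 0.00714
Total = 0.0100. Share from A = 0.00714/0.0100 = 0.712.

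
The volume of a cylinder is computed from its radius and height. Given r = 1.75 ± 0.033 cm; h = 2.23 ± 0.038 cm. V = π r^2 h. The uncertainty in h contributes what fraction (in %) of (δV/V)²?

(δV/V)² = (2·δr/r)² + (1·δh/h)²
  r term: (2×0.0189)² = 0.00142
  h term: (1×0.0170)² = 0.000290
Total = 0.00171. Share from h = 0.000290/0.00171 = 0.170.

17.0%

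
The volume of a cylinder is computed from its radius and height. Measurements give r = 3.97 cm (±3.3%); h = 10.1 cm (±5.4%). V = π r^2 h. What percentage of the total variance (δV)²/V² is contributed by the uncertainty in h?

40.1%

(δV/V)² = (2·δr/r)² + (1·δh/h)²
  r term: (2×0.0330)² = 0.00436
  h term: (1×0.0540)² = 0.00292
Total = 0.00727. Share from h = 0.00292/0.00727 = 0.401.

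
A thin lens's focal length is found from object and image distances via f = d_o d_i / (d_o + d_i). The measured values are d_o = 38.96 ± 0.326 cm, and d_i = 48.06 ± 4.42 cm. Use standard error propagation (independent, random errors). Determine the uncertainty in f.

∂f/∂d_o = (d_i/(d_o+d_i))² = 0.305;  ∂f/∂d_i = (d_o/(d_o+d_i))² = 0.200
δf = √((∂f/∂d_o · δd_o)² + (∂f/∂d_i · δd_i)²) = √(0.00989 + 0.785) = 0.892 cm

0.892 cm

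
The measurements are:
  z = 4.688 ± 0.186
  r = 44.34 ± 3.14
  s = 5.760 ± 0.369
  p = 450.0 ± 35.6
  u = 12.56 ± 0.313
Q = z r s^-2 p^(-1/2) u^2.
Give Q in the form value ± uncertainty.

46.59 ± 7.66

Products/powers → add relative errors in quadrature, weighted by exponent:
  (1·δz/z)² = (1×0.0397)² = 0.00157;  (1·δr/r)² = (1×0.0708)² = 0.00501;  (-2·δs/s)² = (-2×0.0641)² = 0.0164;  (−½·δp/p)² = (-0.5×0.0791)² = 0.00156;  (2·δu/u)² = (2×0.0249)² = 0.00248
δQ/Q = √(0.0271) = 0.164
Q = 46.59, so δQ = 0.164 × 46.59 = 7.66.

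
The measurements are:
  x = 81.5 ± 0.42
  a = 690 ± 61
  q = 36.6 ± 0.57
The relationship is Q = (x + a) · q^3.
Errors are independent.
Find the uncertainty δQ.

Let u = x + a = 772. δu = √(δx² + δa²) = √(0.176 + 3720) = 61.0, so δu/u = 0.0791.
Q is then a monomial in u, q:
δQ/Q = √((δu/u)² + (3·δq/q)²) = √(0.00625 + 0.00218) = 0.0918
Q = 3.78e+07, so δQ = 0.0918 × 3.78e+07 = 3.47e+06.

3.47e+06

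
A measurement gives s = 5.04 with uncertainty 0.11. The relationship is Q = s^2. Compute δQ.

Q ∝ s^2, so δQ/Q = |2| · δs/s = 2 × 0.0218 = 0.0437.
Q = 25.4, so δQ = 0.0437 × 25.4 = 1.11.

1.11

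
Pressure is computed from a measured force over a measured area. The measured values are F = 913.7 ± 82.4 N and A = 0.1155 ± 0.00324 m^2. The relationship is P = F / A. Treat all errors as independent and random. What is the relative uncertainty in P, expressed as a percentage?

Products/powers → add relative errors in quadrature, weighted by exponent:
  (1·δF/F)² = (1×0.0902)² = 0.00813;  (-1·δA/A)² = (-1×0.0281)² = 0.000787
δP/P = √(0.00892) = 0.0944

9.44%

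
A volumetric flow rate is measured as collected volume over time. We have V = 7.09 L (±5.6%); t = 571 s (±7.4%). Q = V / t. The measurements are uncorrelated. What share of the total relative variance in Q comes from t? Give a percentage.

63.6%

(δQ/Q)² = (1·δV/V)² + (-1·δt/t)²
  V term: (1×0.0560)² = 0.00314
  t term: (-1×0.0740)² = 0.00548
Total = 0.00861. Share from t = 0.00548/0.00861 = 0.636.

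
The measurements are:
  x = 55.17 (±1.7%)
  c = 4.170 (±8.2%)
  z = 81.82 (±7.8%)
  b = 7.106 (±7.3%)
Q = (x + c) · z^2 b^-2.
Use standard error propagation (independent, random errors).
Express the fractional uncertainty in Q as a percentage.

21.4%

Let u = x + c = 59.34. δu = √(δx² + δc²) = √(0.880 + 0.117) = 0.998, so δu/u = 0.0168.
Q is then a monomial in u, z, b:
δQ/Q = √((δu/u)² + (2·δz/z)² + (-2·δb/b)²) = √(0.000283 + 0.0243 + 0.0213) = 0.214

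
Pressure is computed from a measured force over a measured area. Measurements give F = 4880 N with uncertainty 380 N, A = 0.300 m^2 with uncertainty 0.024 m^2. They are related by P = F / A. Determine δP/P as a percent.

For a monomial P ∝ F, A^-1, fractional errors add in quadrature:
  (1·δF/F)² = (1×0.0779)² = 0.00606;  (-1·δA/A)² = (-1×0.0800)² = 0.00640
δP/P = √(0.0125) = 0.112

11.2%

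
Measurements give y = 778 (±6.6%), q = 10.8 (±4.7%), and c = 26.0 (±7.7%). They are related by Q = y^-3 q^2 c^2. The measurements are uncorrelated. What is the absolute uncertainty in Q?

4.49e-05

Q is a product of powers, so relative uncertainties combine in quadrature:
  (-3·δy/y)² = (-3×0.0660)² = 0.0392;  (2·δq/q)² = (2×0.0470)² = 0.00884;  (2·δc/c)² = (2×0.0770)² = 0.0237
δQ/Q = √(0.0718) = 0.268
Q = 0.000167, so δQ = 0.268 × 0.000167 = 4.49e-05.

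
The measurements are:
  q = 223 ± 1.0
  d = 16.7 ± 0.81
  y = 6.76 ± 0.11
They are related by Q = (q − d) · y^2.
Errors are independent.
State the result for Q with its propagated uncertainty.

Let u = q − d = 206. δu = √(δq² + δd²) = √(1.00 + 0.656) = 1.29, so δu/u = 0.00624.
Q is then a monomial in u, y:
δQ/Q = √((δu/u)² + (2·δy/y)²) = √(3.89e-05 + 0.00106) = 0.0331
Q = 9430, so δQ = 0.0331 × 9430 = 312.

9430 ± 312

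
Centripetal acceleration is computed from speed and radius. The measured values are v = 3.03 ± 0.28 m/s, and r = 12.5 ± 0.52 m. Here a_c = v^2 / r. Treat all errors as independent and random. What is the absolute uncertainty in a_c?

0.139 m/s^2

Relative error in a monomial: (δa_c/a_c)² = Σ (nᵢ · δxᵢ/xᵢ)².
  (2·δv/v)² = (2×0.0924)² = 0.0342;  (-1·δr/r)² = (-1×0.0416)² = 0.00173
δa_c/a_c = √(0.0359) = 0.189
a_c = 0.734 m/s^2, so δa_c = 0.189 × 0.734 = 0.139 m/s^2.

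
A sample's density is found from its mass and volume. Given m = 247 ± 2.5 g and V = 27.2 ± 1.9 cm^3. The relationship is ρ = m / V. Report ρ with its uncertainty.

Each factor contributes (exponent × relative error)² to (δρ/ρ)²:
  (1·δm/m)² = (1×0.0101)² = 0.000102;  (-1·δV/V)² = (-1×0.0699)² = 0.00488
δρ/ρ = √(0.00498) = 0.0706
ρ = 9.08 g/cm^3, so δρ = 0.0706 × 9.08 = 0.641 g/cm^3.

9.08 ± 0.641 g/cm^3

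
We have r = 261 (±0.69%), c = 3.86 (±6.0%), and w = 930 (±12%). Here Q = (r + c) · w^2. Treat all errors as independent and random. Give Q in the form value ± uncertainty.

(2.29 ± 0.550) × 10^8

Let u = r + c = 265. δu = √(δr² + δc²) = √(3.24 + 0.0536) = 1.82, so δu/u = 0.00686.
Q is then a monomial in u, w:
δQ/Q = √((δu/u)² + (2·δw/w)²) = √(4.7e-05 + 0.0576) = 0.240
Q = 2.29e+08, so δQ = 0.240 × 2.29e+08 = 5.5e+07.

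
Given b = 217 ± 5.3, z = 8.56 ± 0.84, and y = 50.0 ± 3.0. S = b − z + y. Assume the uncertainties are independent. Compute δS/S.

Sums and differences: (δS)² = Σ (cᵢ δxᵢ)².
  (δb)² = 28.1;  (δz)² = 0.706;  (δy)² = 9.00
δS = √(37.8) = 6.15
S = 258, so δS/S = 6.15/258 = 0.0238.

0.0238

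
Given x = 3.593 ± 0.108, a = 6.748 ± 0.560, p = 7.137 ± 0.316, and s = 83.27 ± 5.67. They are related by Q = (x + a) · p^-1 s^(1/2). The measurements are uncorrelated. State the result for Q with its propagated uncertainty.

13.22 ± 1.04

Let u = x + a = 10.34. δu = √(δx² + δa²) = √(0.0117 + 0.314) = 0.570, so δu/u = 0.0552.
Q is then a monomial in u, p, s:
δQ/Q = √((δu/u)² + (-1·δp/p)² + (½·δs/s)²) = √(0.00304 + 0.00196 + 0.00116) = 0.0785
Q = 13.22, so δQ = 0.0785 × 13.22 = 1.04.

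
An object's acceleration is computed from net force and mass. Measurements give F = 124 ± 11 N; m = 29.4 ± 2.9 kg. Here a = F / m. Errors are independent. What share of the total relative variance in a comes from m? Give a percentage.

55.3%

(δa/a)² = (1·δF/F)² + (-1·δm/m)²
  F term: (1×0.0887)² = 0.00787
  m term: (-1×0.0986)² = 0.00973
Total = 0.0176. Share from m = 0.00973/0.0176 = 0.553.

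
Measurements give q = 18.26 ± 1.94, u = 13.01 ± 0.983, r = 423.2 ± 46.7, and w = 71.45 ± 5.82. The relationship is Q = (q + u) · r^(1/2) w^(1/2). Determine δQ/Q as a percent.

9.77%

Let h = q + u = 31.27. δh = √(δq² + δu²) = √(3.76 + 0.966) = 2.17, so δh/h = 0.0696.
Q is then a monomial in h, r, w:
δQ/Q = √((δh/h)² + (½·δr/r)² + (½·δw/w)²) = √(0.00484 + 0.00304 + 0.00166) = 0.0977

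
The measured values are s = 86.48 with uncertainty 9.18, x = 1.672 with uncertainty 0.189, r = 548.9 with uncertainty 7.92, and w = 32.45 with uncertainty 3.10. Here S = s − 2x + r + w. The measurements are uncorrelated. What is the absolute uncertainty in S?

12.5

For a sum/difference, combine absolute errors in quadrature:
  (δs)² = 84.3;  (2·δx)² = 0.143;  (δr)² = 62.7;  (δw)² = 9.61
δS = √(157) = 12.5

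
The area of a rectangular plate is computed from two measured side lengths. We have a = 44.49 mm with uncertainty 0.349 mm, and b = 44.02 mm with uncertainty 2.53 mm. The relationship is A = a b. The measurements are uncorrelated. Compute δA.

114 mm^2

Relative error in a monomial: (δA/A)² = Σ (nᵢ · δxᵢ/xᵢ)².
  (1·δa/a)² = (1×0.00784)² = 6.15e-05;  (1·δb/b)² = (1×0.0575)² = 0.00330
δA/A = √(0.00336) = 0.0580
A = 1958 mm^2, so δA = 0.0580 × 1958 = 114 mm^2.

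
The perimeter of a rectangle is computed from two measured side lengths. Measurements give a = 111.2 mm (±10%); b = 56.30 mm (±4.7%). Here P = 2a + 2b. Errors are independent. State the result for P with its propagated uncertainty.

335.0 ± 22.9 mm

Absolute uncertainties add in quadrature for a linear combination:
  (2·δa)² = 495;  (2·δb)² = 28.0
δP = √(523) = 22.9 mm
P = 335.0 mm.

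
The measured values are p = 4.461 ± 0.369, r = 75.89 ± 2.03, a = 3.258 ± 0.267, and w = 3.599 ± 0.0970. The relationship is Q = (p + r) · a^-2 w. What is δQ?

4.58

Let u = p + r = 80.35. δu = √(δp² + δr²) = √(0.136 + 4.12) = 2.06, so δu/u = 0.0257.
Q is then a monomial in u, a, w:
δQ/Q = √((δu/u)² + (-2·δa/a)² + (1·δw/w)²) = √(0.000659 + 0.0269 + 0.000726) = 0.168
Q = 27.24, so δQ = 0.168 × 27.24 = 4.58.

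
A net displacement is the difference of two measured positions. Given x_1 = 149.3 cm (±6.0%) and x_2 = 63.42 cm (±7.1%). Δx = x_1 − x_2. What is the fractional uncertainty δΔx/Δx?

Absolute uncertainties add in quadrature for a linear combination:
  (δx_1)² = 80.2;  (δx_2)² = 20.3
δΔx = √(101) = 10.0 cm
Δx = 85.88 cm, so δΔx/Δx = 10.0/85.88 = 0.117.

0.117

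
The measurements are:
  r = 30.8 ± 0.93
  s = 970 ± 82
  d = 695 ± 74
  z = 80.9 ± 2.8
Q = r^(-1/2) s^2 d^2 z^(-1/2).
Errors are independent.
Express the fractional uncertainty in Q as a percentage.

27.3%

For a monomial Q ∝ r^(-1/2), s^2, d^2, z^(-1/2), fractional errors add in quadrature:
  (−½·δr/r)² = (-0.5×0.0302)² = 0.000228;  (2·δs/s)² = (2×0.0845)² = 0.0286;  (2·δd/d)² = (2×0.106)² = 0.0453;  (−½·δz/z)² = (-0.5×0.0346)² = 0.000299
δQ/Q = √(0.0745) = 0.273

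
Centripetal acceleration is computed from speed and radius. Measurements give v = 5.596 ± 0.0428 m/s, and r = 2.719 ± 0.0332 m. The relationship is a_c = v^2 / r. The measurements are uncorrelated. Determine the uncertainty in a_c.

0.225 m/s^2

Products/powers → add relative errors in quadrature, weighted by exponent:
  (2·δv/v)² = (2×0.00765)² = 0.000234;  (-1·δr/r)² = (-1×0.0122)² = 0.000149
δa_c/a_c = √(0.000383) = 0.0196
a_c = 11.52 m/s^2, so δa_c = 0.0196 × 11.52 = 0.225 m/s^2.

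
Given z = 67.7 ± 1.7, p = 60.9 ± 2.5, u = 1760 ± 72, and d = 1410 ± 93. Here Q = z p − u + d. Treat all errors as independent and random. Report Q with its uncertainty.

Let w = z·p = 4120. δw/w = √((1·δz/z)² + (1·δp/p)²) = √(0.000631 + 0.00169) = 0.0481, so δw = 198.
Q = w − u + d: δQ = √(δw² + δu² + δd²) = √(39400 + 5180 + 8650) = 231
Q = 3770.

3770 ± 231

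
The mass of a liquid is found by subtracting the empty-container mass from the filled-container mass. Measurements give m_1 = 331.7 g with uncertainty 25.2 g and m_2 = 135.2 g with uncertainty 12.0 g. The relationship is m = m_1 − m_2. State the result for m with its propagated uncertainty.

196.5 ± 27.9 g

Each term contributes (cᵢ δxᵢ)² to (δm)²:
  (δm_1)² = 635;  (δm_2)² = 144
δm = √(779) = 27.9 g
m = 196.5 g.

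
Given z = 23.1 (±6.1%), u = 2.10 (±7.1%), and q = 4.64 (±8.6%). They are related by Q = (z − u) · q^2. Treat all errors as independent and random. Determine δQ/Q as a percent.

Let w = z − u = 21.0. δw = √(δz² + δu²) = √(1.99 + 0.0222) = 1.42, so δw/w = 0.0675.
Q is then a monomial in w, q:
δQ/Q = √((δw/w)² + (2·δq/q)²) = √(0.00455 + 0.0296) = 0.185

18.5%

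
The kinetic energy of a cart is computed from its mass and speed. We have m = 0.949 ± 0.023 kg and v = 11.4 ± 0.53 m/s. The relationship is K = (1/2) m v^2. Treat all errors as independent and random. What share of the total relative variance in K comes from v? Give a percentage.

(δK/K)² = (1·δm/m)² + (2·δv/v)²
  m term: (1×0.0242)² = 0.000587
  v term: (2×0.0465)² = 0.00865
Total = 0.00923. Share from v = 0.00865/0.00923 = 0.936.

93.6%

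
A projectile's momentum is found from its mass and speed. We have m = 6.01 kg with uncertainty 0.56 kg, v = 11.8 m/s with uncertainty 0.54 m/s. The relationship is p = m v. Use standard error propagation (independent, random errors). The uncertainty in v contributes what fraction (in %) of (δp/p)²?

19.4%

(δp/p)² = (1·δm/m)² + (1·δv/v)²
  m term: (1×0.0932)² = 0.00868
  v term: (1×0.0458)² = 0.00209
Total = 0.0108. Share from v = 0.00209/0.0108 = 0.194.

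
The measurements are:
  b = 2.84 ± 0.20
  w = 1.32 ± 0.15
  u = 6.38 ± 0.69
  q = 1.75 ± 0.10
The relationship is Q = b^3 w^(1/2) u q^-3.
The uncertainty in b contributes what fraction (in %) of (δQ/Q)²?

(δQ/Q)² = (3·δb/b)² + (½·δw/w)² + (1·δu/u)² + (-3·δq/q)²
  b term: (3×0.0704)² = 0.0446
  w term: (0.5×0.114)² = 0.00323
  u term: (1×0.108)² = 0.0117
  q term: (-3×0.0571)² = 0.0294
Total = 0.0889. Share from b = 0.0446/0.0889 = 0.502.

50.2%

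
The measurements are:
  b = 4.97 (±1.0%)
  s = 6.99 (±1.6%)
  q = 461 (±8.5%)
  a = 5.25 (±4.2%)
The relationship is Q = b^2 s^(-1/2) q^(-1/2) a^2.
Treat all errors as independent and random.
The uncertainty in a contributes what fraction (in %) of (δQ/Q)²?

75.7%

(δQ/Q)² = (2·δb/b)² + (−½·δs/s)² + (−½·δq/q)² + (2·δa/a)²
  b term: (2×0.0100)² = 0.000400
  s term: (-0.5×0.0160)² = 6.4e-05
  q term: (-0.5×0.0850)² = 0.00181
  a term: (2×0.0420)² = 0.00706
Total = 0.00933. Share from a = 0.00706/0.00933 = 0.757.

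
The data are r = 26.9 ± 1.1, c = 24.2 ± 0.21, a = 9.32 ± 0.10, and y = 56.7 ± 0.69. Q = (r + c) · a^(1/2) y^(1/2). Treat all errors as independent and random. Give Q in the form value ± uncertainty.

Let u = r + c = 51.1. δu = √(δr² + δc²) = √(1.21 + 0.0441) = 1.12, so δu/u = 0.0219.
Q is then a monomial in u, a, y:
δQ/Q = √((δu/u)² + (½·δa/a)² + (½·δy/y)²) = √(0.000480 + 2.88e-05 + 3.7e-05) = 0.0234
Q = 1170, so δQ = 0.0234 × 1170 = 27.5.

1170 ± 27.5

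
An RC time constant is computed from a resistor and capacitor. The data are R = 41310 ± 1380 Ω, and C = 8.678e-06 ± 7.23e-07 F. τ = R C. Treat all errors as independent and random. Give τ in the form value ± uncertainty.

0.3585 ± 0.0322 s

For a monomial τ ∝ R, C, fractional errors add in quadrature:
  (1·δR/R)² = (1×0.0334)² = 0.00112;  (1·δC/C)² = (1×0.0833)² = 0.00694
δτ/τ = √(0.00806) = 0.0898
τ = 0.3585 s, so δτ = 0.0898 × 0.3585 = 0.0322 s.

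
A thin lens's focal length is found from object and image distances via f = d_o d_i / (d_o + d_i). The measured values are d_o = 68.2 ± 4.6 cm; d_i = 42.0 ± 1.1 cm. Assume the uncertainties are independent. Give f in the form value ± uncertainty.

26.0 ± 0.790 cm

∂f/∂d_o = (d_i/(d_o+d_i))² = 0.145;  ∂f/∂d_i = (d_o/(d_o+d_i))² = 0.383
δf = √((∂f/∂d_o · δd_o)² + (∂f/∂d_i · δd_i)²) = √(0.446 + 0.177) = 0.790 cm
f = 26.0 cm.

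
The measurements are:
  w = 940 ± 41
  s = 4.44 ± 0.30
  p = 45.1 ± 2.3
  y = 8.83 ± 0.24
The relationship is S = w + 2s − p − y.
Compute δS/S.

0.0459

Sums and differences: (δS)² = Σ (cᵢ δxᵢ)².
  (δw)² = 1680;  (2·δs)² = 0.360;  (δp)² = 5.29;  (δy)² = 0.0576
δS = √(1690) = 41.1
S = 895, so δS/S = 41.1/895 = 0.0459.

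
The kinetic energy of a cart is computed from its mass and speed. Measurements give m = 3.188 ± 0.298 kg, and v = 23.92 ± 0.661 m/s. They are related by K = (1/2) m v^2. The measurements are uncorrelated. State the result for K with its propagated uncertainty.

912.0 ± 99.0 J

Each factor contributes (exponent × relative error)² to (δK/K)²:
  (1·δm/m)² = (1×0.0935)² = 0.00874;  (2·δv/v)² = (2×0.0276)² = 0.00305
δK/K = √(0.0118) = 0.109
K = 912.0 J, so δK = 0.109 × 912.0 = 99.0 J.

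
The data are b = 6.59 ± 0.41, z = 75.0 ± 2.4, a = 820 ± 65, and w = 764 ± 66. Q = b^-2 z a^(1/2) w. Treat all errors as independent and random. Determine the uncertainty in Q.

6040

Since Q is a product/quotient, work with relative uncertainties:
  (-2·δb/b)² = (-2×0.0622)² = 0.0155;  (1·δz/z)² = (1×0.0320)² = 0.00102;  (½·δa/a)² = (0.5×0.0793)² = 0.00157;  (1·δw/w)² = (1×0.0864)² = 0.00746
δQ/Q = √(0.0255) = 0.160
Q = 37800, so δQ = 0.160 × 37800 = 6040.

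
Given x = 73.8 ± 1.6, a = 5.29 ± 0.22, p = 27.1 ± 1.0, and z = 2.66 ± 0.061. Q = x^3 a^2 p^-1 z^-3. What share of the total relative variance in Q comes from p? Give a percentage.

(δQ/Q)² = (3·δx/x)² + (2·δa/a)² + (-1·δp/p)² + (-3·δz/z)²
  x term: (3×0.0217)² = 0.00423
  a term: (2×0.0416)² = 0.00692
  p term: (-1×0.0369)² = 0.00136
  z term: (-3×0.0229)² = 0.00473
Total = 0.0172. Share from p = 0.00136/0.0172 = 0.0790.

7.90%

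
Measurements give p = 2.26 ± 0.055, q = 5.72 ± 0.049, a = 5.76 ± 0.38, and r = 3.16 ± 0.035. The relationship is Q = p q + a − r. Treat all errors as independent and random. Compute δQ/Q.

0.0326

Let w = p·q = 12.9. δw/w = √((1·δp/p)² + (1·δq/q)²) = √(0.000592 + 7.34e-05) = 0.0258, so δw = 0.334.
Q = w + a − r: δQ = √(δw² + δa² + δr²) = √(0.111 + 0.144 + 0.00123) = 0.507
Q = 15.5, so δQ/Q = 0.507/15.5 = 0.0326.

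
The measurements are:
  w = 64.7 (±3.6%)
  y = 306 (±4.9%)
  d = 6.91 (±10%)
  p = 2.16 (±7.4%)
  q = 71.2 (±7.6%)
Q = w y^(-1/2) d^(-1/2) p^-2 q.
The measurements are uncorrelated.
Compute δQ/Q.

0.179

Relative error in a monomial: (δQ/Q)² = Σ (nᵢ · δxᵢ/xᵢ)².
  (1·δw/w)² = (1×0.0360)² = 0.00130;  (−½·δy/y)² = (-0.5×0.0490)² = 0.000600;  (−½·δd/d)² = (-0.5×0.100)² = 0.00250;  (-2·δp/p)² = (-2×0.0740)² = 0.0219;  (1·δq/q)² = (1×0.0760)² = 0.00578
δQ/Q = √(0.0321) = 0.179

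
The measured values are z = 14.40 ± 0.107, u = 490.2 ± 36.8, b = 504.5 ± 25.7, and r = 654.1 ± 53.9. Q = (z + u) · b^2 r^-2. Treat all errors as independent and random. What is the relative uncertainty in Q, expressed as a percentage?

20.7%

Let w = z + u = 504.6. δw = √(δz² + δu²) = √(0.0114 + 1350) = 36.8, so δw/w = 0.0729.
Q is then a monomial in w, b, r:
δQ/Q = √((δw/w)² + (2·δb/b)² + (-2·δr/r)²) = √(0.00532 + 0.0104 + 0.0272) = 0.207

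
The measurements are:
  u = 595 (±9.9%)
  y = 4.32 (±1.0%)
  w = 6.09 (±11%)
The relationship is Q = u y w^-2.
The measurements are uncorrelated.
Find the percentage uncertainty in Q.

For a monomial Q ∝ u, y, w^-2, fractional errors add in quadrature:
  (1·δu/u)² = (1×0.0990)² = 0.00980;  (1·δy/y)² = (1×0.0100)² = 0.000100;  (-2·δw/w)² = (-2×0.110)² = 0.0484
δQ/Q = √(0.0583) = 0.241

24.1%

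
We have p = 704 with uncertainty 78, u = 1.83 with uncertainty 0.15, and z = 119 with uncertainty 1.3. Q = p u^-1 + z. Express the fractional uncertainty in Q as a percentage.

Let w = p·u^-1 = 385. δw/w = √((1·δp/p)² + (-1·δu/u)²) = √(0.0123 + 0.00672) = 0.138, so δw = 53.0.
Q = w + z: δQ = √(δw² + δz²) = √(2810 + 1.69) = 53.0
Q = 504, so δQ/Q = 53.0/504 = 0.105.

10.5%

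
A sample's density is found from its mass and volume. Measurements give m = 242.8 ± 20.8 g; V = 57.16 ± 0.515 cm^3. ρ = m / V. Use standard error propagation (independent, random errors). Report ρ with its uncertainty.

4.248 ± 0.366 g/cm^3

ρ is a product of powers, so relative uncertainties combine in quadrature:
  (1·δm/m)² = (1×0.0857)² = 0.00734;  (-1·δV/V)² = (-1×0.00901)² = 8.12e-05
δρ/ρ = √(0.00742) = 0.0861
ρ = 4.248 g/cm^3, so δρ = 0.0861 × 4.248 = 0.366 g/cm^3.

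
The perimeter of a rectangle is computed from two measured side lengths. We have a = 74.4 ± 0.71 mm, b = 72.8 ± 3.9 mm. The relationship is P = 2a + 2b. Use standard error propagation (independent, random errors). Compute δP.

7.93 mm

P is a linear combination, so absolute uncertainties add in quadrature:
  (2·δa)² = 2.02;  (2·δb)² = 60.8
δP = √(62.9) = 7.93 mm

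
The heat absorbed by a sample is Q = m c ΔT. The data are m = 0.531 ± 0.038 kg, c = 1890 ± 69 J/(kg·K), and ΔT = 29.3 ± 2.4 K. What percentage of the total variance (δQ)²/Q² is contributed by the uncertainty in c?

(δQ/Q)² = (1·δm/m)² + (1·δc/c)² + (1·δΔT/ΔT)²
  m term: (1×0.0716)² = 0.00512
  c term: (1×0.0365)² = 0.00133
  ΔT term: (1×0.0819)² = 0.00671
Total = 0.0132. Share from c = 0.00133/0.0132 = 0.101.

10.1%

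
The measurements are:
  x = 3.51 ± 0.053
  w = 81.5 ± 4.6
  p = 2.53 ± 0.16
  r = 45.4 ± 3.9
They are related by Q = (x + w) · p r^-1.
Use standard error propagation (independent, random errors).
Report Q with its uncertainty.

Let u = x + w = 85.0. δu = √(δx² + δw²) = √(0.00281 + 21.2) = 4.60, so δu/u = 0.0541.
Q is then a monomial in u, p, r:
δQ/Q = √((δu/u)² + (1·δp/p)² + (-1·δr/r)²) = √(0.00293 + 0.00400 + 0.00738) = 0.120
Q = 4.74, so δQ = 0.120 × 4.74 = 0.567.

4.74 ± 0.567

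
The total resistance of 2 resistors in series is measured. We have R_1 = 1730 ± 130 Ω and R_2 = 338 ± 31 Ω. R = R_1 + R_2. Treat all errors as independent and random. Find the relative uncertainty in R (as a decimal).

For a sum/difference, combine absolute errors in quadrature:
  (δR_1)² = 16900;  (δR_2)² = 961
δR = √(17900) = 134 Ω
R = 2070 Ω, so δR/R = 134/2070 = 0.0646.

0.0646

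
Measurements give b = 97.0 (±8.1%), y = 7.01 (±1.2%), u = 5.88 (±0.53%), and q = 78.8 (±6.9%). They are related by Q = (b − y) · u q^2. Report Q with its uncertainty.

(3.29 ± 0.537) × 10^6

Let w = b − y = 90.0. δw = √(δb² + δy²) = √(61.7 + 0.00708) = 7.86, so δw/w = 0.0873.
Q is then a monomial in w, u, q:
δQ/Q = √((δw/w)² + (1·δu/u)² + (2·δq/q)²) = √(0.00762 + 2.81e-05 + 0.0190) = 0.163
Q = 3.29e+06, so δQ = 0.163 × 3.29e+06 = 5.37e+05.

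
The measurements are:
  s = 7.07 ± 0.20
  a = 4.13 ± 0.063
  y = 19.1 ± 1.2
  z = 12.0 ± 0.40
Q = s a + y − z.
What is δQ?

Let p = s·a = 29.2. δp/p = √((1·δs/s)² + (1·δa/a)²) = √(0.000800 + 0.000233) = 0.0321, so δp = 0.938.
Q = p + y − z: δQ = √(δp² + δy² + δz²) = √(0.881 + 1.44 + 0.160) = 1.58

1.58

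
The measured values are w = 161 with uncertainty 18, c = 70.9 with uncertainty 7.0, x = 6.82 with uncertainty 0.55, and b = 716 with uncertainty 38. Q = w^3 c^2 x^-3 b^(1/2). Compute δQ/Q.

Products/powers → add relative errors in quadrature, weighted by exponent:
  (3·δw/w)² = (3×0.112)² = 0.112;  (2·δc/c)² = (2×0.0987)² = 0.0390;  (-3·δx/x)² = (-3×0.0806)² = 0.0585;  (½·δb/b)² = (0.5×0.0531)² = 0.000704
δQ/Q = √(0.211) = 0.459

0.459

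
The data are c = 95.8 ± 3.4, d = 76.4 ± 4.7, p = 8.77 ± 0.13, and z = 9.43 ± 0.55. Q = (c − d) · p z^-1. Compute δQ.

5.50

Let u = c − d = 19.4. δu = √(δc² + δd²) = √(11.6 + 22.1) = 5.80, so δu/u = 0.299.
Q is then a monomial in u, p, z:
δQ/Q = √((δu/u)² + (1·δp/p)² + (-1·δz/z)²) = √(0.0894 + 0.000220 + 0.00340) = 0.305
Q = 18.0, so δQ = 0.305 × 18.0 = 5.50.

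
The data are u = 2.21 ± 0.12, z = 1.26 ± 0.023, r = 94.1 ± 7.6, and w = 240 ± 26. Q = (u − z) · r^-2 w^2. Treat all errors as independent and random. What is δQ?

1.85

Let h = u − z = 0.950. δh = √(δu² + δz²) = √(0.0144 + 0.000529) = 0.122, so δh/h = 0.129.
Q is then a monomial in h, r, w:
δQ/Q = √((δh/h)² + (-2·δr/r)² + (2·δw/w)²) = √(0.0165 + 0.0261 + 0.0469) = 0.299
Q = 6.18, so δQ = 0.299 × 6.18 = 1.85.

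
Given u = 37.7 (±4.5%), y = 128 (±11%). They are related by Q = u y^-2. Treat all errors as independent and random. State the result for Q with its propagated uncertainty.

Q is a product of powers, so relative uncertainties combine in quadrature:
  (1·δu/u)² = (1×0.0450)² = 0.00202;  (-2·δy/y)² = (-2×0.110)² = 0.0484
δQ/Q = √(0.0504) = 0.225
Q = 0.00230, so δQ = 0.225 × 0.00230 = 0.000517.

0.00230 ± 0.000517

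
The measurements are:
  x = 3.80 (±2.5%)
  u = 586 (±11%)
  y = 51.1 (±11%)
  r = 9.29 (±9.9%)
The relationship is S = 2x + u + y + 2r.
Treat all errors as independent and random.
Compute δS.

S is a linear combination, so absolute uncertainties add in quadrature:
  (2·δx)² = 0.0361;  (δu)² = 4160;  (δy)² = 31.6;  (2·δr)² = 3.38
δS = √(4190) = 64.7

64.7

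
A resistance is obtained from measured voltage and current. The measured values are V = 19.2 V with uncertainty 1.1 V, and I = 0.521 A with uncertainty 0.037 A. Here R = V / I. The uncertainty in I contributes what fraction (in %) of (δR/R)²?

(δR/R)² = (1·δV/V)² + (-1·δI/I)²
  V term: (1×0.0573)² = 0.00328
  I term: (-1×0.0710)² = 0.00504
Total = 0.00833. Share from I = 0.00504/0.00833 = 0.606.

60.6%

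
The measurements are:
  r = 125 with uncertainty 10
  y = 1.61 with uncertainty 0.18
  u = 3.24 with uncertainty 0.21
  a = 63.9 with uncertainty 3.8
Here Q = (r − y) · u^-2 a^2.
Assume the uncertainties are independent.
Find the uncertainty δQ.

Let w = r − y = 123. δw = √(δr² + δy²) = √(100 + 0.0324) = 10.0, so δw/w = 0.0811.
Q is then a monomial in w, u, a:
δQ/Q = √((δw/w)² + (-2·δu/u)² + (2·δa/a)²) = √(0.00657 + 0.0168 + 0.0141) = 0.194
Q = 48000, so δQ = 0.194 × 48000 = 9300.

9300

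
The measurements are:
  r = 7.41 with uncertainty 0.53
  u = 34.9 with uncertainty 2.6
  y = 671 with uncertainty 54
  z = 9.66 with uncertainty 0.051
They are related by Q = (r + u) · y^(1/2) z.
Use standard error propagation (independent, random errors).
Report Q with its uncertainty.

10600 ± 791

Let w = r + u = 42.3. δw = √(δr² + δu²) = √(0.281 + 6.76) = 2.65, so δw/w = 0.0627.
Q is then a monomial in w, y, z:
δQ/Q = √((δw/w)² + (½·δy/y)² + (1·δz/z)²) = √(0.00393 + 0.00162 + 2.79e-05) = 0.0747
Q = 10600, so δQ = 0.0747 × 10600 = 791.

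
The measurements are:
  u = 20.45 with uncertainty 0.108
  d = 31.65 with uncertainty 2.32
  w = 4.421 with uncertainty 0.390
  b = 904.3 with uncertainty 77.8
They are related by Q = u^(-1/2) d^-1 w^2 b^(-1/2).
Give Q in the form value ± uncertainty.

Relative error in a monomial: (δQ/Q)² = Σ (nᵢ · δxᵢ/xᵢ)².
  (−½·δu/u)² = (-0.5×0.00528)² = 6.97e-06;  (-1·δd/d)² = (-1×0.0733)² = 0.00537;  (2·δw/w)² = (2×0.0882)² = 0.0311;  (−½·δb/b)² = (-0.5×0.0860)² = 0.00185
δQ/Q = √(0.0384) = 0.196
Q = 0.004541, so δQ = 0.196 × 0.004541 = 0.000889.

0.004541 ± 0.000889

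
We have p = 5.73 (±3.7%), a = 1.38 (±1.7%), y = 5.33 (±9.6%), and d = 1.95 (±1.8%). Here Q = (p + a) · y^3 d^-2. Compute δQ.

Let u = p + a = 7.11. δu = √(δp² + δa²) = √(0.0449 + 0.000550) = 0.213, so δu/u = 0.0300.
Q is then a monomial in u, y, d:
δQ/Q = √((δu/u)² + (3·δy/y)² + (-2·δd/d)²) = √(0.000900 + 0.0829 + 0.00130) = 0.292
Q = 283, so δQ = 0.292 × 283 = 82.6.

82.6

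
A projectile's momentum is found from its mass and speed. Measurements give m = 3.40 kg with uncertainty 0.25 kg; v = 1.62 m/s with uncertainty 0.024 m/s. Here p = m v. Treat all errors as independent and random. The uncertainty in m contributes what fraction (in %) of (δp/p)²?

96.1%

(δp/p)² = (1·δm/m)² + (1·δv/v)²
  m term: (1×0.0735)² = 0.00541
  v term: (1×0.0148)² = 0.000219
Total = 0.00563. Share from m = 0.00541/0.00563 = 0.961.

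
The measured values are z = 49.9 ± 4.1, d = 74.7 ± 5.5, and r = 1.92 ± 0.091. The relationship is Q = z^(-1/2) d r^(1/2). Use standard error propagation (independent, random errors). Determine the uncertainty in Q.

Since Q is a product/quotient, work with relative uncertainties:
  (−½·δz/z)² = (-0.5×0.0822)² = 0.00169;  (1·δd/d)² = (1×0.0736)² = 0.00542;  (½·δr/r)² = (0.5×0.0474)² = 0.000562
δQ/Q = √(0.00767) = 0.0876
Q = 14.7, so δQ = 0.0876 × 14.7 = 1.28.

1.28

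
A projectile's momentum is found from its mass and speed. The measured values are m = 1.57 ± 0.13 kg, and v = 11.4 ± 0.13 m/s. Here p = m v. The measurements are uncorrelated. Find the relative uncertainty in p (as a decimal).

0.0836

Relative error in a monomial: (δp/p)² = Σ (nᵢ · δxᵢ/xᵢ)².
  (1·δm/m)² = (1×0.0828)² = 0.00686;  (1·δv/v)² = (1×0.0114)² = 0.000130
δp/p = √(0.00699) = 0.0836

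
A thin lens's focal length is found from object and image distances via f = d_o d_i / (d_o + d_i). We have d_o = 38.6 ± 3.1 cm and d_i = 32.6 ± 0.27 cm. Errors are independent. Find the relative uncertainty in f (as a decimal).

∂f/∂d_o = (d_i/(d_o+d_i))² = 0.210;  ∂f/∂d_i = (d_o/(d_o+d_i))² = 0.294
δf = √((∂f/∂d_o · δd_o)² + (∂f/∂d_i · δd_i)²) = √(0.422 + 0.00630) = 0.655 cm
f = 17.7 cm, so δf/f = 0.655/17.7 = 0.0370.

0.0370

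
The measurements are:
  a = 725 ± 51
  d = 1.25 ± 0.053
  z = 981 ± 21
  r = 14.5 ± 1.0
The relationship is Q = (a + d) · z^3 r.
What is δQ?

Let u = a + d = 726. δu = √(δa² + δd²) = √(2600 + 0.00281) = 51.0, so δu/u = 0.0702.
Q is then a monomial in u, z, r:
δQ/Q = √((δu/u)² + (3·δz/z)² + (1·δr/r)²) = √(0.00493 + 0.00412 + 0.00476) = 0.118
Q = 9.94e+12, so δQ = 0.118 × 9.94e+12 = 1.17e+12.

1.17e+12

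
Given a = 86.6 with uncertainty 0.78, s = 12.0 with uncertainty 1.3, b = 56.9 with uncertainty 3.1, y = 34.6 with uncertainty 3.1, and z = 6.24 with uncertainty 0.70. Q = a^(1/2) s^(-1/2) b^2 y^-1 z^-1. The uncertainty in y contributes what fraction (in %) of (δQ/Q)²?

(δQ/Q)² = (½·δa/a)² + (−½·δs/s)² + (2·δb/b)² + (-1·δy/y)² + (-1·δz/z)²
  a term: (0.5×0.00901)² = 2.03e-05
  s term: (-0.5×0.108)² = 0.00293
  b term: (2×0.0545)² = 0.0119
  y term: (-1×0.0896)² = 0.00803
  z term: (-1×0.112)² = 0.0126
Total = 0.0354. Share from y = 0.00803/0.0354 = 0.227.

22.7%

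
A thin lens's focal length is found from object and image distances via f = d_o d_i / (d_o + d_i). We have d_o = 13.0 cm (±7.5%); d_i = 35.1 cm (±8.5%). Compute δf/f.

∂f/∂d_o = (d_i/(d_o+d_i))² = 0.533;  ∂f/∂d_i = (d_o/(d_o+d_i))² = 0.0730
δf = √((∂f/∂d_o · δd_o)² + (∂f/∂d_i · δd_i)²) = √(0.270 + 0.0475) = 0.563 cm
f = 9.49 cm, so δf/f = 0.563/9.49 = 0.0594.

0.0594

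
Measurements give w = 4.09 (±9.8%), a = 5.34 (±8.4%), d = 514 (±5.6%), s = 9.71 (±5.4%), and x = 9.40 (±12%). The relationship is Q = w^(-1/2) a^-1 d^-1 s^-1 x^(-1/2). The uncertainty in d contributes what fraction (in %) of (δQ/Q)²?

(δQ/Q)² = (−½·δw/w)² + (-1·δa/a)² + (-1·δd/d)² + (-1·δs/s)² + (−½·δx/x)²
  w term: (-0.5×0.0980)² = 0.00240
  a term: (-1×0.0840)² = 0.00706
  d term: (-1×0.0560)² = 0.00314
  s term: (-1×0.0540)² = 0.00292
  x term: (-0.5×0.120)² = 0.00360
Total = 0.0191. Share from d = 0.00314/0.0191 = 0.164.

16.4%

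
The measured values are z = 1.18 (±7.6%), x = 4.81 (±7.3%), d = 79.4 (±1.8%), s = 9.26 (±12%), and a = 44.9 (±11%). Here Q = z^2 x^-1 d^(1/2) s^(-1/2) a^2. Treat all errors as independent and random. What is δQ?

485

Since Q is a product/quotient, work with relative uncertainties:
  (2·δz/z)² = (2×0.0760)² = 0.0231;  (-1·δx/x)² = (-1×0.0730)² = 0.00533;  (½·δd/d)² = (0.5×0.0180)² = 8.1e-05;  (−½·δs/s)² = (-0.5×0.120)² = 0.00360;  (2·δa/a)² = (2×0.110)² = 0.0484
δQ/Q = √(0.0805) = 0.284
Q = 1710, so δQ = 0.284 × 1710 = 485.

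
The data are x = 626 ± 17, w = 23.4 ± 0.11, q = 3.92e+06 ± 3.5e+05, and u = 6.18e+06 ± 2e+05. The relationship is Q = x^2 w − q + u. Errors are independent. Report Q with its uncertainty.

(1.14 ± 0.0642) × 10^7

Let p = x^2·w = 9.17e+06. δp/p = √((2·δx/x)² + (1·δw/w)²) = √(0.00295 + 2.21e-05) = 0.0545, so δp = 5e+05.
Q = p − q + u: δQ = √(δp² + δq² + δu²) = √(2.5e+11 + 1.22e+11 + 4e+10) = 6.42e+05
Q = 1.14e+07.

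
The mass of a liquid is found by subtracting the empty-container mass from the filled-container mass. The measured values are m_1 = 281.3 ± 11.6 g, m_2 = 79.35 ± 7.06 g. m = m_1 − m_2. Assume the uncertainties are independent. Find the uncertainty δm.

For a sum/difference, combine absolute errors in quadrature:
  (δm_1)² = 135;  (δm_2)² = 49.8
δm = √(184) = 13.6 g

13.6 g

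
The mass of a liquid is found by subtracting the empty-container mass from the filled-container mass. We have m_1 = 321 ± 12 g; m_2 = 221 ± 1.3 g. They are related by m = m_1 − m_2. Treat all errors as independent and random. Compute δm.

12.1 g

For a sum/difference, combine absolute errors in quadrature:
  (δm_1)² = 144;  (δm_2)² = 1.69
δm = √(146) = 12.1 g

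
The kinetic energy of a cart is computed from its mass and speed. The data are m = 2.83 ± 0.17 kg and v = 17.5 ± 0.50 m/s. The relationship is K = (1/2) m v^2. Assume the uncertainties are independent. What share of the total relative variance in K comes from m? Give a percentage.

52.5%

(δK/K)² = (1·δm/m)² + (2·δv/v)²
  m term: (1×0.0601)² = 0.00361
  v term: (2×0.0286)² = 0.00327
Total = 0.00687. Share from m = 0.00361/0.00687 = 0.525.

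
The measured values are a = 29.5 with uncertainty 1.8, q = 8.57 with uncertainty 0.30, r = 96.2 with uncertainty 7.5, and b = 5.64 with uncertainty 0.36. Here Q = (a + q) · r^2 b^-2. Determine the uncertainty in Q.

2290

Let u = a + q = 38.1. δu = √(δa² + δq²) = √(3.24 + 0.0900) = 1.82, so δu/u = 0.0479.
Q is then a monomial in u, r, b:
δQ/Q = √((δu/u)² + (2·δr/r)² + (-2·δb/b)²) = √(0.00230 + 0.0243 + 0.0163) = 0.207
Q = 11100, so δQ = 0.207 × 11100 = 2290.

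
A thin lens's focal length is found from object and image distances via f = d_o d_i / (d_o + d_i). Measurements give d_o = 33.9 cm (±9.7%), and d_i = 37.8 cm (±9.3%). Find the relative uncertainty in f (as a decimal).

∂f/∂d_o = (d_i/(d_o+d_i))² = 0.278;  ∂f/∂d_i = (d_o/(d_o+d_i))² = 0.224
δf = √((∂f/∂d_o · δd_o)² + (∂f/∂d_i · δd_i)²) = √(0.835 + 0.618) = 1.21 cm
f = 17.9 cm, so δf/f = 1.21/17.9 = 0.0674.

0.0674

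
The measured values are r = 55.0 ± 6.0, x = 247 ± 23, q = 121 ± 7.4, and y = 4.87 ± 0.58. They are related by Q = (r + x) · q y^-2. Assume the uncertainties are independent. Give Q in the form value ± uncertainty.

Let u = r + x = 302. δu = √(δr² + δx²) = √(36.0 + 529) = 23.8, so δu/u = 0.0787.
Q is then a monomial in u, q, y:
δQ/Q = √((δu/u)² + (1·δq/q)² + (-2·δy/y)²) = √(0.00619 + 0.00374 + 0.0567) = 0.258
Q = 1540, so δQ = 0.258 × 1540 = 398.

1540 ± 398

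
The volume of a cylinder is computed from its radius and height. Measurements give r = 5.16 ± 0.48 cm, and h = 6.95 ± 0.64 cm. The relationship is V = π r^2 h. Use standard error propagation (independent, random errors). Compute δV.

For a monomial V ∝ r^2, h, fractional errors add in quadrature:
  (2·δr/r)² = (2×0.0930)² = 0.0346;  (1·δh/h)² = (1×0.0921)² = 0.00848
δV/V = √(0.0431) = 0.208
V = 581 cm^3, so δV = 0.208 × 581 = 121 cm^3.

121 cm^3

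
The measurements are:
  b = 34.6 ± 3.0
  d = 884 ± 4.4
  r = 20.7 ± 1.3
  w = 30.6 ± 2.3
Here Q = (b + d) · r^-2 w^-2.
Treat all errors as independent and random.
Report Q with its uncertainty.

Let u = b + d = 919. δu = √(δb² + δd²) = √(9.00 + 19.4) = 5.33, so δu/u = 0.00580.
Q is then a monomial in u, r, w:
δQ/Q = √((δu/u)² + (-2·δr/r)² + (-2·δw/w)²) = √(3.36e-05 + 0.0158 + 0.0226) = 0.196
Q = 0.00229, so δQ = 0.196 × 0.00229 = 0.000449.

0.00229 ± 0.000449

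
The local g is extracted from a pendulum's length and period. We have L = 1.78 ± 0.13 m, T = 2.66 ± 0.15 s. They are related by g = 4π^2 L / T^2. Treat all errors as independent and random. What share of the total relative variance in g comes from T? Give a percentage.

(δg/g)² = (1·δL/L)² + (-2·δT/T)²
  L term: (1×0.0730)² = 0.00533
  T term: (-2×0.0564)² = 0.0127
Total = 0.0181. Share from T = 0.0127/0.0181 = 0.705.

70.5%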